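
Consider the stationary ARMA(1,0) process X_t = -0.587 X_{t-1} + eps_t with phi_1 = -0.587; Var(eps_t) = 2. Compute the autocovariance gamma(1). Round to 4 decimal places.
\gamma(1) = -1.7912

Multiply the model equation by X_{t-k} and take expectations. With theta_0 = psi_0 = 1 and psi_j the MA(infinity) weights, this gives
  gamma(k) - sum_i phi_i gamma(k-i) = c_k,
  c_k = sigma^2 * sum_{j=k..q} theta_j psi_{j-k}   (c_k = 0 for k > q),
using gamma(-m) = gamma(m).
Pure AR (q = 0): c_0 = sigma^2 = 2, c_k = 0 for k >= 1.
Equations for k = 0 and k = 1 (AR order 1):
  gamma(0) = phi_1 gamma(1) + c_0
  gamma(1) = phi_1 gamma(0) + c_1
Substituting the second into the first: gamma(0) (1 - phi_1^2) = c_0 + phi_1 c_1, so
  gamma(0) = c_0 / (1 - phi_1^2) = 2 / (1 - (-0.587)^2) = 2 / 0.655431 = 3.051427.
  gamma(1) = phi_1 gamma(0) = (-0.587)(3.051427) = -1.791188.
Therefore gamma(1) = -1.7912 (to 4 decimal places).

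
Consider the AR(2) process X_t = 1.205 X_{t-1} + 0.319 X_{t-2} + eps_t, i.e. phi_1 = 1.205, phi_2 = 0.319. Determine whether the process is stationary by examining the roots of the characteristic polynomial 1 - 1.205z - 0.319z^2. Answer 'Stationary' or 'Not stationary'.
\text{Not stationary}

The AR(p) characteristic polynomial is P(z) = 1 - 1.205z - 0.319z^2.
Stationarity requires all roots to lie outside the unit circle, i.e. |z| > 1 for every root.
Set 1 + (-1.205) z + (-0.319) z^2 = 0, i.e. a z^2 + b z + c = 0 with a = -0.319, b = -1.205, c = 1.
Discriminant D = b^2 - 4ac = (-1.205)^2 - 4*(-0.319)*1 = 1.452025 - (-1.276) = 2.728025.
D >= 0, so the roots are real: z = (-b +/- sqrt(D)) / (2a) = (1.205 +/- 1.651673) / (-0.638).
  z_1 = (1.205 + 1.651673) / (-0.638) = -4.4775,   |z_1| = 4.4775.
  z_2 = (1.205 - 1.651673) / (-0.638) = 0.7001,   |z_2| = 0.7001.
Moduli of all roots: 4.4775, 0.7001.
All moduli strictly greater than 1? No.
Verdict: Not stationary.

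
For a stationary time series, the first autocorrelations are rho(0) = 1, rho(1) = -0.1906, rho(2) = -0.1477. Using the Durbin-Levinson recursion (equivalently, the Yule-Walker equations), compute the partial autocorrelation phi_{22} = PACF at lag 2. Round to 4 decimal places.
\phi_{22} = -0.1910

The PACF at lag k is phi_{kk}, the last component of the solution
to the Yule-Walker system G_k phi = r_k where
  (G_k)_{ij} = rho(|i - j|), (r_k)_i = rho(i), i,j = 1..k.
Equivalently, Durbin-Levinson gives phi_{kk} iteratively:
  phi_{11} = rho(1)
  phi_{kk} = [rho(k) - sum_{j=1..k-1} phi_{k-1,j} rho(k-j)]
            / [1 - sum_{j=1..k-1} phi_{k-1,j} rho(j)],
  phi_{k,j} = phi_{k-1,j} - phi_{kk} phi_{k-1,k-j},  j = 1..k-1.
Step k = 1:
  phi_11 = rho(1) = -0.1906.
Step k = 2:
  phi_22 = [rho(2) - phi_11 rho(1)] / [1 - phi_11 rho(1)] = [-0.1477 - (-0.1906)(-0.1906)] / [1 - (-0.1906)(-0.1906)]
         = -0.18402836 / 0.96367164 = -0.191.
Therefore phi_{22} = -0.1910.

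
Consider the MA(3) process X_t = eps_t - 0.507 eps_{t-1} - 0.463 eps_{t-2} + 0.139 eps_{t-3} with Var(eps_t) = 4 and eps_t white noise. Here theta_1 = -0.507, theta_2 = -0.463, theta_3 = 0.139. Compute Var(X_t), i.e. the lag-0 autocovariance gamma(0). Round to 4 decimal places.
\gamma(0) = 5.9630

For an MA(q) process X_t = eps_t + sum_i theta_i eps_{t-i} with
Var(eps_t) = sigma^2, the variance is
  gamma(0) = sigma^2 * (1 + sum_i theta_i^2).
  sum_i theta_i^2 = (-0.507)^2 + (-0.463)^2 + (0.139)^2 = 0.257049 + 0.214369 + 0.019321 = 0.490739.
  gamma(0) = 4 * (1 + 0.490739) = 4 * 1.490739 = 5.962956, which rounds to 5.9630.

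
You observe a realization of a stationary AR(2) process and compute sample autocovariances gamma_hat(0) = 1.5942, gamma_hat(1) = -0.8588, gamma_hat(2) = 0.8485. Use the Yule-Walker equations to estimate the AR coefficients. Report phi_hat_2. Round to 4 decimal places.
\hat\phi_{2} = 0.3410

The Yule-Walker equations for an AR(p) process read, in matrix form,
  Gamma_p phi = r_p,   with   (Gamma_p)_{ij} = gamma(|i - j|),
                       (r_p)_i = gamma(i),   i,j = 1..p.
Substitute the sample gammas (Toeplitz matrix and right-hand side of size 2):
  Gamma_p = [[1.5942, -0.8588], [-0.8588, 1.5942]]
  r_p     = [-0.8588, 0.8485]
Written out:
  1.5942 phi_1 - 0.8588 phi_2 = -0.8588
  -0.8588 phi_1 + 1.5942 phi_2 = 0.8485
Solve by Cramer's rule:
  det = gamma(0)^2 - gamma(1)^2 = (1.5942)^2 - (-0.8588)^2 = 2.54147364 - 0.73753744 = 1.8039362
  phi_hat_1 = [gamma(1) gamma(0) - gamma(1) gamma(2)] / det = [(-0.8588)(1.5942) - (-0.8588)(0.8485)] / 1.8039362 = -0.64040716 / 1.8039362 = -0.355
  phi_hat_2 = [gamma(0) gamma(2) - gamma(1)^2] / det = [(1.5942)(0.8485) - (-0.8588)^2] / 1.8039362 = 0.61514126 / 1.8039362 = 0.341
So phi_hat = [-0.3550, 0.3410].
Therefore phi_hat_2 = 0.3410.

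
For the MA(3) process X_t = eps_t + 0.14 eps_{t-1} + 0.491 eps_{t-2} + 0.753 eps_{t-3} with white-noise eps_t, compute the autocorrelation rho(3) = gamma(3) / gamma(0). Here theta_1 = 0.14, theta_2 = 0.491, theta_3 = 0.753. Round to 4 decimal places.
\rho(3) = 0.4120

For an MA(q) process with theta_0 = 1, the autocovariance is
  gamma(k) = sigma^2 * sum_{i=0..q-k} theta_i * theta_{i+k},
and rho(k) = gamma(k) / gamma(0). Sigma^2 cancels.
  numerator   = (1)*(0.753) = 0.753.
  denominator = (1)^2 + (0.14)^2 + (0.491)^2 + (0.753)^2 = 1.82769.
  rho(3) = 0.753 / 1.82769 = 0.4120.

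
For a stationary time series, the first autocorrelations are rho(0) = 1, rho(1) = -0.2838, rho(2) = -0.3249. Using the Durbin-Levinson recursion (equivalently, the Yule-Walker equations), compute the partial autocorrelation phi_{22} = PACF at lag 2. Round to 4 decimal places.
\phi_{22} = -0.4410

The PACF at lag k is phi_{kk}, the last component of the solution
to the Yule-Walker system G_k phi = r_k where
  (G_k)_{ij} = rho(|i - j|), (r_k)_i = rho(i), i,j = 1..k.
Equivalently, Durbin-Levinson gives phi_{kk} iteratively:
  phi_{11} = rho(1)
  phi_{kk} = [rho(k) - sum_{j=1..k-1} phi_{k-1,j} rho(k-j)]
            / [1 - sum_{j=1..k-1} phi_{k-1,j} rho(j)],
  phi_{k,j} = phi_{k-1,j} - phi_{kk} phi_{k-1,k-j},  j = 1..k-1.
Step k = 1:
  phi_11 = rho(1) = -0.2838.
Step k = 2:
  phi_22 = [rho(2) - phi_11 rho(1)] / [1 - phi_11 rho(1)] = [-0.3249 - (-0.2838)(-0.2838)] / [1 - (-0.2838)(-0.2838)]
         = -0.40544244 / 0.91945756 = -0.441.
Therefore phi_{22} = -0.4410.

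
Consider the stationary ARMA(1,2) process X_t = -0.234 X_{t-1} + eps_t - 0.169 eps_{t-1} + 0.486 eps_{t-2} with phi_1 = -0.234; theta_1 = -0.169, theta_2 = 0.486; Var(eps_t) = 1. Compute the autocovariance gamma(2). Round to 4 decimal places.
\gamma(2) = 0.6545

Multiply the model equation by X_{t-k} and take expectations. With theta_0 = psi_0 = 1 and psi_j the MA(infinity) weights, this gives
  gamma(k) - sum_i phi_i gamma(k-i) = c_k,
  c_k = sigma^2 * sum_{j=k..q} theta_j psi_{j-k}   (c_k = 0 for k > q),
using gamma(-m) = gamma(m).
psi-weights needed (psi_j = theta_j + sum_i phi_i psi_{j-i}):
  psi_1 = theta_1 + phi_1 = -0.169 + (-0.234) = -0.403
  psi_2 = theta_2 + phi_1 psi_1 = 0.486 + (-0.234)(-0.403) = 0.580302
Right-hand sides:
  c_0 = sigma^2 (1 + theta_1 psi_1 + theta_2 psi_2) = 1 * (1 + (-0.169)(-0.403) + (0.486)(0.580302)) = 1 * 1.350134 = 1.350134
  c_1 = sigma^2 (theta_1 + theta_2 psi_1) = 1 * (-0.169 + (0.486)(-0.403)) = -0.364858
  c_2 = sigma^2 theta_2 = 1 * (0.486) = 0.486
Equations for k = 0 and k = 1 (AR order 1):
  gamma(0) = phi_1 gamma(1) + c_0
  gamma(1) = phi_1 gamma(0) + c_1
Substituting the second into the first: gamma(0) (1 - phi_1^2) = c_0 + phi_1 c_1, so
  gamma(0) = (c_0 + phi_1 c_1) / (1 - phi_1^2) = (1.350134 + (-0.234)(-0.364858)) / (1 - (-0.234)^2) = 1.435511 / 0.945244 = 1.518667.
  gamma(1) = phi_1 gamma(0) + c_1 = (-0.234)(1.518667) + (-0.364858) = -0.720226.
For k = 2: gamma(2) = phi_1 gamma(1) + c_2
  = (-0.234)(-0.720226) + (0.486) = 0.654533.
Therefore gamma(2) = 0.6545 (to 4 decimal places).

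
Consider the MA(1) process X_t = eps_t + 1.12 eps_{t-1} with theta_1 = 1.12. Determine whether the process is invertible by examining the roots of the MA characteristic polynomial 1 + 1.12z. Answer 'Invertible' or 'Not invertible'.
\text{Not invertible}

The MA(q) characteristic polynomial is P(z) = 1 + 1.12z.
Invertibility requires all roots to lie outside the unit circle, i.e. |z| > 1 for every root.
This is linear in z: 1 + (1.12) z = 0  =>  z = -1/(1.12) = -0.892857,  |z| = 0.892857.
Moduli of all roots: 0.8929.
All moduli strictly greater than 1? No.
Verdict: Not invertible.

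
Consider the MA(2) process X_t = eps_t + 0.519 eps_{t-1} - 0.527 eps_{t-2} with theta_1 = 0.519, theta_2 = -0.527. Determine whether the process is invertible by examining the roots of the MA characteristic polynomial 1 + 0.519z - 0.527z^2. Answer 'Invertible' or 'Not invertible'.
\text{Not invertible}

The MA(q) characteristic polynomial is P(z) = 1 + 0.519z - 0.527z^2.
Invertibility requires all roots to lie outside the unit circle, i.e. |z| > 1 for every root.
Set 1 + (0.519) z + (-0.527) z^2 = 0, i.e. a z^2 + b z + c = 0 with a = -0.527, b = 0.519, c = 1.
Discriminant D = b^2 - 4ac = (0.519)^2 - 4*(-0.527)*1 = 0.269361 - (-2.108) = 2.377361.
D >= 0, so the roots are real: z = (-b +/- sqrt(D)) / (2a) = (-0.519 +/- 1.541869) / (-1.054).
  z_1 = (-0.519 + 1.541869) / (-1.054) = -0.9705,   |z_1| = 0.9705.
  z_2 = (-0.519 - 1.541869) / (-1.054) = 1.9553,   |z_2| = 1.9553.
Moduli of all roots: 0.9705, 1.9553.
All moduli strictly greater than 1? No.
Verdict: Not invertible.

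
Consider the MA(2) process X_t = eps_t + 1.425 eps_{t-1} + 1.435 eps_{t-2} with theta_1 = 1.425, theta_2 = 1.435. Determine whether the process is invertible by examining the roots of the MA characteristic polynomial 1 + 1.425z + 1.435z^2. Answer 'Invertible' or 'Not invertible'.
\text{Not invertible}

The MA(q) characteristic polynomial is P(z) = 1 + 1.425z + 1.435z^2.
Invertibility requires all roots to lie outside the unit circle, i.e. |z| > 1 for every root.
Set 1 + (1.425) z + (1.435) z^2 = 0, i.e. a z^2 + b z + c = 0 with a = 1.435, b = 1.425, c = 1.
Discriminant D = b^2 - 4ac = (1.425)^2 - 4*(1.435)*1 = 2.030625 - (5.74) = -3.709375.
D < 0, so the roots are the complex-conjugate pair z = (-b +/- i sqrt(-D)) / (2a) = -0.4965 +/- 0.6711i.
For a conjugate pair |z|^2 = z * conj(z) = (product of roots) = c/a = 1/(1.435) = 0.696864, so |z| = sqrt(0.696864) = 0.8348 for both roots.
Moduli of all roots: 0.8348, 0.8348.
All moduli strictly greater than 1? No.
Verdict: Not invertible.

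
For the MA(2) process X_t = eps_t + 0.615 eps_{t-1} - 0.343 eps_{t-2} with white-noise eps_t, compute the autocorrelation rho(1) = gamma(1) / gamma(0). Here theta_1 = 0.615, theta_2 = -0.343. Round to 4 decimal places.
\rho(1) = 0.2701

For an MA(q) process with theta_0 = 1, the autocovariance is
  gamma(k) = sigma^2 * sum_{i=0..q-k} theta_i * theta_{i+k},
and rho(k) = gamma(k) / gamma(0). Sigma^2 cancels.
  numerator   = (1)*(0.615) + (0.615)*(-0.343) = 0.404055.
  denominator = (1)^2 + (0.615)^2 + (-0.343)^2 = 1.495874.
  rho(1) = 0.404055 / 1.495874 = 0.2701.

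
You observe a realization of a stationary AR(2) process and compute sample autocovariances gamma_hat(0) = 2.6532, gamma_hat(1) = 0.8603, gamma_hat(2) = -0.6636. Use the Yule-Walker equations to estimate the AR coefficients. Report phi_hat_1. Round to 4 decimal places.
\hat\phi_{1} = 0.4530

The Yule-Walker equations for an AR(p) process read, in matrix form,
  Gamma_p phi = r_p,   with   (Gamma_p)_{ij} = gamma(|i - j|),
                       (r_p)_i = gamma(i),   i,j = 1..p.
Substitute the sample gammas (Toeplitz matrix and right-hand side of size 2):
  Gamma_p = [[2.6532, 0.8603], [0.8603, 2.6532]]
  r_p     = [0.8603, -0.6636]
Written out:
  2.6532 phi_1 + 0.8603 phi_2 = 0.8603
  0.8603 phi_1 + 2.6532 phi_2 = -0.6636
Solve by Cramer's rule:
  det = gamma(0)^2 - gamma(1)^2 = (2.6532)^2 - (0.8603)^2 = 7.03947024 - 0.74011609 = 6.29935415
  phi_hat_1 = [gamma(1) gamma(0) - gamma(1) gamma(2)] / det = [(0.8603)(2.6532) - (0.8603)(-0.6636)] / 6.29935415 = 2.85344304 / 6.29935415 = 0.453
  phi_hat_2 = [gamma(0) gamma(2) - gamma(1)^2] / det = [(2.6532)(-0.6636) - (0.8603)^2] / 6.29935415 = -2.50077961 / 6.29935415 = -0.397
So phi_hat = [0.4530, -0.3970].
Therefore phi_hat_1 = 0.4530.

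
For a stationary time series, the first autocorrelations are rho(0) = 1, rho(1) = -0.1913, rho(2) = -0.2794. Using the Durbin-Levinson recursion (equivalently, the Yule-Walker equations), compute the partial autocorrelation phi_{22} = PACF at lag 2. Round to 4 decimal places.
\phi_{22} = -0.3280

The PACF at lag k is phi_{kk}, the last component of the solution
to the Yule-Walker system G_k phi = r_k where
  (G_k)_{ij} = rho(|i - j|), (r_k)_i = rho(i), i,j = 1..k.
Equivalently, Durbin-Levinson gives phi_{kk} iteratively:
  phi_{11} = rho(1)
  phi_{kk} = [rho(k) - sum_{j=1..k-1} phi_{k-1,j} rho(k-j)]
            / [1 - sum_{j=1..k-1} phi_{k-1,j} rho(j)],
  phi_{k,j} = phi_{k-1,j} - phi_{kk} phi_{k-1,k-j},  j = 1..k-1.
Step k = 1:
  phi_11 = rho(1) = -0.1913.
Step k = 2:
  phi_22 = [rho(2) - phi_11 rho(1)] / [1 - phi_11 rho(1)] = [-0.2794 - (-0.1913)(-0.1913)] / [1 - (-0.1913)(-0.1913)]
         = -0.31599569 / 0.96340431 = -0.328.
Therefore phi_{22} = -0.3280.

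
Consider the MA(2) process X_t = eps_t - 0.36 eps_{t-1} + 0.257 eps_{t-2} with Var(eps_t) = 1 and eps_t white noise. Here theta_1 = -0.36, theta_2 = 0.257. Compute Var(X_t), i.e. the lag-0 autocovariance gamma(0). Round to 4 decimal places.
\gamma(0) = 1.1956

For an MA(q) process X_t = eps_t + sum_i theta_i eps_{t-i} with
Var(eps_t) = sigma^2, the variance is
  gamma(0) = sigma^2 * (1 + sum_i theta_i^2).
  sum_i theta_i^2 = (-0.36)^2 + (0.257)^2 = 0.1296 + 0.066049 = 0.195649.
  gamma(0) = 1 * (1 + 0.195649) = 1 * 1.195649 = 1.195649, which rounds to 1.1956.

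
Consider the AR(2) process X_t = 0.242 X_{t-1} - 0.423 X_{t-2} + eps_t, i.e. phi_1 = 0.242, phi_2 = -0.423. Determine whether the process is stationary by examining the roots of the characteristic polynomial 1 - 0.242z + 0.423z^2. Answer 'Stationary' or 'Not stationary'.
\text{Stationary}

The AR(p) characteristic polynomial is P(z) = 1 - 0.242z + 0.423z^2.
Stationarity requires all roots to lie outside the unit circle, i.e. |z| > 1 for every root.
Set 1 + (-0.242) z + (0.423) z^2 = 0, i.e. a z^2 + b z + c = 0 with a = 0.423, b = -0.242, c = 1.
Discriminant D = b^2 - 4ac = (-0.242)^2 - 4*(0.423)*1 = 0.058564 - (1.692) = -1.633436.
D < 0, so the roots are the complex-conjugate pair z = (-b +/- i sqrt(-D)) / (2a) = 0.2861 +/- 1.5107i.
For a conjugate pair |z|^2 = z * conj(z) = (product of roots) = c/a = 1/(0.423) = 2.364066, so |z| = sqrt(2.364066) = 1.5376 for both roots.
Moduli of all roots: 1.5376, 1.5376.
All moduli strictly greater than 1? Yes.
Verdict: Stationary.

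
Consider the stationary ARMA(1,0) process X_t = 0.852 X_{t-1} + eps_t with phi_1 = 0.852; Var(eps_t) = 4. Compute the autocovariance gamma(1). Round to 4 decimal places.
\gamma(1) = 12.4336

Multiply the model equation by X_{t-k} and take expectations. With theta_0 = psi_0 = 1 and psi_j the MA(infinity) weights, this gives
  gamma(k) - sum_i phi_i gamma(k-i) = c_k,
  c_k = sigma^2 * sum_{j=k..q} theta_j psi_{j-k}   (c_k = 0 for k > q),
using gamma(-m) = gamma(m).
Pure AR (q = 0): c_0 = sigma^2 = 4, c_k = 0 for k >= 1.
Equations for k = 0 and k = 1 (AR order 1):
  gamma(0) = phi_1 gamma(1) + c_0
  gamma(1) = phi_1 gamma(0) + c_1
Substituting the second into the first: gamma(0) (1 - phi_1^2) = c_0 + phi_1 c_1, so
  gamma(0) = c_0 / (1 - phi_1^2) = 4 / (1 - (0.852)^2) = 4 / 0.274096 = 14.593427.
  gamma(1) = phi_1 gamma(0) = (0.852)(14.593427) = 12.4336.
Therefore gamma(1) = 12.4336 (to 4 decimal places).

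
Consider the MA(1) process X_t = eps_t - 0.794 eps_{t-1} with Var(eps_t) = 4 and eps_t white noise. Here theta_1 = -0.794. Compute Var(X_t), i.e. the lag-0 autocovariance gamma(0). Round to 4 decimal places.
\gamma(0) = 6.5217

For an MA(q) process X_t = eps_t + sum_i theta_i eps_{t-i} with
Var(eps_t) = sigma^2, the variance is
  gamma(0) = sigma^2 * (1 + sum_i theta_i^2).
  sum_i theta_i^2 = (-0.794)^2 = 0.630436.
  gamma(0) = 4 * (1 + 0.630436) = 4 * 1.630436 = 6.521744, which rounds to 6.5217.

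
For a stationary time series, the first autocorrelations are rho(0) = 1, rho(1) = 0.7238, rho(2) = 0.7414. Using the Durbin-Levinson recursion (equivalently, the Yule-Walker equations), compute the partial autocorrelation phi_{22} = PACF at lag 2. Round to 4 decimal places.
\phi_{22} = 0.4569

The PACF at lag k is phi_{kk}, the last component of the solution
to the Yule-Walker system G_k phi = r_k where
  (G_k)_{ij} = rho(|i - j|), (r_k)_i = rho(i), i,j = 1..k.
Equivalently, Durbin-Levinson gives phi_{kk} iteratively:
  phi_{11} = rho(1)
  phi_{kk} = [rho(k) - sum_{j=1..k-1} phi_{k-1,j} rho(k-j)]
            / [1 - sum_{j=1..k-1} phi_{k-1,j} rho(j)],
  phi_{k,j} = phi_{k-1,j} - phi_{kk} phi_{k-1,k-j},  j = 1..k-1.
Step k = 1:
  phi_11 = rho(1) = 0.7238.
Step k = 2:
  phi_22 = [rho(2) - phi_11 rho(1)] / [1 - phi_11 rho(1)] = [0.7414 - (0.7238)(0.7238)] / [1 - (0.7238)(0.7238)]
         = 0.21751356 / 0.47611356 = 0.4569.
Therefore phi_{22} = 0.4569.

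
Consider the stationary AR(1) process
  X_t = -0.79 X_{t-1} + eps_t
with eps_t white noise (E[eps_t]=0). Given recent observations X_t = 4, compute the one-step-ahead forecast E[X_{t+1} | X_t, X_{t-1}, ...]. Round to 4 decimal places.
E[X_{t+1} \mid \mathcal F_t] = -3.1600

For an AR(p) model X_t = c + sum_i phi_i X_{t-i} + eps_t, the
one-step-ahead conditional mean is
  E[X_{t+1} | X_t, ...] = c + sum_i phi_i X_{t+1-i}.
Substitute known values:
  E[X_{t+1} | ...] = (-0.79) * (4)
                   = -3.1600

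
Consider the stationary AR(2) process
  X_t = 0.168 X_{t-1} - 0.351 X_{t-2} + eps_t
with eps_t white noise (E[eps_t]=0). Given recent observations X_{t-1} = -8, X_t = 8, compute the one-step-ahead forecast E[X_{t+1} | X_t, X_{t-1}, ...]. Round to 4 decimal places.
E[X_{t+1} \mid \mathcal F_t] = 4.1520

For an AR(p) model X_t = c + sum_i phi_i X_{t-i} + eps_t, the
one-step-ahead conditional mean is
  E[X_{t+1} | X_t, ...] = c + sum_i phi_i X_{t+1-i}.
Substitute known values:
  E[X_{t+1} | ...] = (0.168) * (8) + (-0.351) * (-8)
                   = 4.1520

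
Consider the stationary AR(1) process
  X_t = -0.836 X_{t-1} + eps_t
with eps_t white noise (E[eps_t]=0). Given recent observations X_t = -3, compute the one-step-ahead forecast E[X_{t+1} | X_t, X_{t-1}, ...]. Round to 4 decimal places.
E[X_{t+1} \mid \mathcal F_t] = 2.5080

For an AR(p) model X_t = c + sum_i phi_i X_{t-i} + eps_t, the
one-step-ahead conditional mean is
  E[X_{t+1} | X_t, ...] = c + sum_i phi_i X_{t+1-i}.
Substitute known values:
  E[X_{t+1} | ...] = (-0.836) * (-3)
                   = 2.5080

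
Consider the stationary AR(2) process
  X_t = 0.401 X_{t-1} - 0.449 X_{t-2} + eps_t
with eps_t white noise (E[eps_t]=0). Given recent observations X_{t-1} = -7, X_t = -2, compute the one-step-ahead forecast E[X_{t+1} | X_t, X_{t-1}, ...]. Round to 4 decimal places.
E[X_{t+1} \mid \mathcal F_t] = 2.3410

For an AR(p) model X_t = c + sum_i phi_i X_{t-i} + eps_t, the
one-step-ahead conditional mean is
  E[X_{t+1} | X_t, ...] = c + sum_i phi_i X_{t+1-i}.
Substitute known values:
  E[X_{t+1} | ...] = (0.401) * (-2) + (-0.449) * (-7)
                   = 2.3410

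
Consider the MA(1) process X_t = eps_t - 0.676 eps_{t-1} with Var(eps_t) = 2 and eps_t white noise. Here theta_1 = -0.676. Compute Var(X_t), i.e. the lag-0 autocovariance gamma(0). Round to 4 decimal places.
\gamma(0) = 2.9140

For an MA(q) process X_t = eps_t + sum_i theta_i eps_{t-i} with
Var(eps_t) = sigma^2, the variance is
  gamma(0) = sigma^2 * (1 + sum_i theta_i^2).
  sum_i theta_i^2 = (-0.676)^2 = 0.456976.
  gamma(0) = 2 * (1 + 0.456976) = 2 * 1.456976 = 2.913952, which rounds to 2.9140.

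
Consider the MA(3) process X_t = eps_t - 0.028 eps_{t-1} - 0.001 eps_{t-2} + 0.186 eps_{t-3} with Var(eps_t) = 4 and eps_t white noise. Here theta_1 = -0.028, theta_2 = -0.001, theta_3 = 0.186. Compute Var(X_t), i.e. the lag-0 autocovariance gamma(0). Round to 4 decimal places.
\gamma(0) = 4.1415

For an MA(q) process X_t = eps_t + sum_i theta_i eps_{t-i} with
Var(eps_t) = sigma^2, the variance is
  gamma(0) = sigma^2 * (1 + sum_i theta_i^2).
  sum_i theta_i^2 = (-0.028)^2 + (-0.001)^2 + (0.186)^2 = 0.000784 + 0.000001 + 0.034596 = 0.035381.
  gamma(0) = 4 * (1 + 0.035381) = 4 * 1.035381 = 4.141524, which rounds to 4.1415.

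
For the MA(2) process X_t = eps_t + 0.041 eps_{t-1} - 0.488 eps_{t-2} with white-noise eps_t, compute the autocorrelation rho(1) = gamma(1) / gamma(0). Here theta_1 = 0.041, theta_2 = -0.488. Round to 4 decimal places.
\rho(1) = 0.0169

For an MA(q) process with theta_0 = 1, the autocovariance is
  gamma(k) = sigma^2 * sum_{i=0..q-k} theta_i * theta_{i+k},
and rho(k) = gamma(k) / gamma(0). Sigma^2 cancels.
  numerator   = (1)*(0.041) + (0.041)*(-0.488) = 0.020992.
  denominator = (1)^2 + (0.041)^2 + (-0.488)^2 = 1.239825.
  rho(1) = 0.020992 / 1.239825 = 0.0169.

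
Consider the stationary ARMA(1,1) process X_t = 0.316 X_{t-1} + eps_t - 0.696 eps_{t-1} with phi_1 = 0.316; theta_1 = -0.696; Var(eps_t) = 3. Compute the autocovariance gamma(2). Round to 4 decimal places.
\gamma(2) = -0.3122

Multiply the model equation by X_{t-k} and take expectations. With theta_0 = psi_0 = 1 and psi_j the MA(infinity) weights, this gives
  gamma(k) - sum_i phi_i gamma(k-i) = c_k,
  c_k = sigma^2 * sum_{j=k..q} theta_j psi_{j-k}   (c_k = 0 for k > q),
using gamma(-m) = gamma(m).
psi-weights needed (psi_j = theta_j + sum_i phi_i psi_{j-i}):
  psi_1 = theta_1 + phi_1 = -0.696 + (0.316) = -0.38
Right-hand sides:
  c_0 = sigma^2 (1 + theta_1 psi_1) = 3 * (1 + (-0.696)(-0.38)) = 3 * 1.26448 = 3.79344
  c_1 = sigma^2 theta_1 = 3 * (-0.696) = -2.088
  c_2 = 0
Equations for k = 0 and k = 1 (AR order 1):
  gamma(0) = phi_1 gamma(1) + c_0
  gamma(1) = phi_1 gamma(0) + c_1
Substituting the second into the first: gamma(0) (1 - phi_1^2) = c_0 + phi_1 c_1, so
  gamma(0) = (c_0 + phi_1 c_1) / (1 - phi_1^2) = (3.79344 + (0.316)(-2.088)) / (1 - (0.316)^2) = 3.133632 / 0.900144 = 3.481256.
  gamma(1) = phi_1 gamma(0) + c_1 = (0.316)(3.481256) + (-2.088) = -0.987923.
For k = 2 (> q): gamma(2) = phi_1 gamma(1) = (0.316)(-0.987923) = -0.312184.
Therefore gamma(2) = -0.3122 (to 4 decimal places).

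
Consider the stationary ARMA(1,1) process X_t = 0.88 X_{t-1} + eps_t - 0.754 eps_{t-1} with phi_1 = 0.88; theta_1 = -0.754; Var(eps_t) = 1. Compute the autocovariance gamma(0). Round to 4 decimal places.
\gamma(0) = 1.0704

Multiply the model equation by X_{t-k} and take expectations. With theta_0 = psi_0 = 1 and psi_j the MA(infinity) weights, this gives
  gamma(k) - sum_i phi_i gamma(k-i) = c_k,
  c_k = sigma^2 * sum_{j=k..q} theta_j psi_{j-k}   (c_k = 0 for k > q),
using gamma(-m) = gamma(m).
psi-weights needed (psi_j = theta_j + sum_i phi_i psi_{j-i}):
  psi_1 = theta_1 + phi_1 = -0.754 + (0.88) = 0.126
Right-hand sides:
  c_0 = sigma^2 (1 + theta_1 psi_1) = 1 * (1 + (-0.754)(0.126)) = 1 * 0.904996 = 0.904996
  c_1 = sigma^2 theta_1 = 1 * (-0.754) = -0.754
  c_2 = 0
Equations for k = 0 and k = 1 (AR order 1):
  gamma(0) = phi_1 gamma(1) + c_0
  gamma(1) = phi_1 gamma(0) + c_1
Substituting the second into the first: gamma(0) (1 - phi_1^2) = c_0 + phi_1 c_1, so
  gamma(0) = (c_0 + phi_1 c_1) / (1 - phi_1^2) = (0.904996 + (0.88)(-0.754)) / (1 - (0.88)^2) = 0.241476 / 0.2256 = 1.070372.
Therefore gamma(0) = 1.0704 (to 4 decimal places).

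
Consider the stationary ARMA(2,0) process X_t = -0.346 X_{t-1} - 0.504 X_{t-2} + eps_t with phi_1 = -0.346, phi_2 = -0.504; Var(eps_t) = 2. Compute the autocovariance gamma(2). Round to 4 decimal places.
\gamma(2) = -1.2014

Multiply the model equation by X_{t-k} and take expectations. With theta_0 = psi_0 = 1 and psi_j the MA(infinity) weights, this gives
  gamma(k) - sum_i phi_i gamma(k-i) = c_k,
  c_k = sigma^2 * sum_{j=k..q} theta_j psi_{j-k}   (c_k = 0 for k > q),
using gamma(-m) = gamma(m).
Pure AR (q = 0): c_0 = sigma^2 = 2, c_k = 0 for k >= 1.
Equations for k = 0, 1, 2 (AR order 2, c_2 = 0):
  (E0) gamma(0) = phi_1 gamma(1) + phi_2 gamma(2) + c_0
  (E1) gamma(1) = phi_1 gamma(0) + phi_2 gamma(1) + c_1
  (E2) gamma(2) = phi_1 gamma(1) + phi_2 gamma(0)
From (E1): gamma(1) = A gamma(0) + B with
  A = phi_1 / (1 - phi_2) = -0.346 / 1.504 = -0.230053,   B = c_1 / (1 - phi_2) = 0 / 1.504 = 0.
Insert (E2) into (E0): gamma(0) (1 - phi_2^2) = phi_1 (1 + phi_2) gamma(1) + c_0.
  phi_1 (1 + phi_2) = (-0.346)(0.496) = -0.171616,   1 - phi_2^2 = 0.745984.
Replace gamma(1) by A gamma(0) + B and collect gamma(0):
  gamma(0) [0.745984 - (-0.171616)(-0.230053)] = c_0 = 2
  gamma(0) * 0.706503 = 2
  gamma(0) = 2 / 0.706503 = 2.830844.
  gamma(1) = A gamma(0) = (-0.230053)(2.830844) = -0.651245.
  gamma(2) = phi_1 gamma(1) + phi_2 gamma(0) = (-0.346)(-0.651245) + (-0.504)(2.830844) = -1.201415.
Therefore gamma(2) = -1.2014 (to 4 decimal places).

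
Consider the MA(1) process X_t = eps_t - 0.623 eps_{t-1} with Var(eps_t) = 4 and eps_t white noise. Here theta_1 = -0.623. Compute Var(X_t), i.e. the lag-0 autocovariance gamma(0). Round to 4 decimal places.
\gamma(0) = 5.5525

For an MA(q) process X_t = eps_t + sum_i theta_i eps_{t-i} with
Var(eps_t) = sigma^2, the variance is
  gamma(0) = sigma^2 * (1 + sum_i theta_i^2).
  sum_i theta_i^2 = (-0.623)^2 = 0.388129.
  gamma(0) = 4 * (1 + 0.388129) = 4 * 1.388129 = 5.552516, which rounds to 5.5525.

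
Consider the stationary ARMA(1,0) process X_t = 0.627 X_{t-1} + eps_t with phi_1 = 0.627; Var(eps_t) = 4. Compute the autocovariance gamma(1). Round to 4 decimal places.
\gamma(1) = 4.1327

Multiply the model equation by X_{t-k} and take expectations. With theta_0 = psi_0 = 1 and psi_j the MA(infinity) weights, this gives
  gamma(k) - sum_i phi_i gamma(k-i) = c_k,
  c_k = sigma^2 * sum_{j=k..q} theta_j psi_{j-k}   (c_k = 0 for k > q),
using gamma(-m) = gamma(m).
Pure AR (q = 0): c_0 = sigma^2 = 4, c_k = 0 for k >= 1.
Equations for k = 0 and k = 1 (AR order 1):
  gamma(0) = phi_1 gamma(1) + c_0
  gamma(1) = phi_1 gamma(0) + c_1
Substituting the second into the first: gamma(0) (1 - phi_1^2) = c_0 + phi_1 c_1, so
  gamma(0) = c_0 / (1 - phi_1^2) = 4 / (1 - (0.627)^2) = 4 / 0.606871 = 6.591187.
  gamma(1) = phi_1 gamma(0) = (0.627)(6.591187) = 4.132674.
Therefore gamma(1) = 4.1327 (to 4 decimal places).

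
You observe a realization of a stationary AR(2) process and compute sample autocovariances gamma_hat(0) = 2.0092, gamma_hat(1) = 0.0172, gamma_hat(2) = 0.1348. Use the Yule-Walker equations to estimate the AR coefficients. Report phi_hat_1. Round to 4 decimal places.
\hat\phi_{1} = 0.0080

The Yule-Walker equations for an AR(p) process read, in matrix form,
  Gamma_p phi = r_p,   with   (Gamma_p)_{ij} = gamma(|i - j|),
                       (r_p)_i = gamma(i),   i,j = 1..p.
Substitute the sample gammas (Toeplitz matrix and right-hand side of size 2):
  Gamma_p = [[2.0092, 0.0172], [0.0172, 2.0092]]
  r_p     = [0.0172, 0.1348]
Written out:
  2.0092 phi_1 + 0.0172 phi_2 = 0.0172
  0.0172 phi_1 + 2.0092 phi_2 = 0.1348
Solve by Cramer's rule:
  det = gamma(0)^2 - gamma(1)^2 = (2.0092)^2 - (0.0172)^2 = 4.03688464 - 0.00029584 = 4.0365888
  phi_hat_1 = [gamma(1) gamma(0) - gamma(1) gamma(2)] / det = [(0.0172)(2.0092) - (0.0172)(0.1348)] / 4.0365888 = 0.03223968 / 4.0365888 = 0.008
  phi_hat_2 = [gamma(0) gamma(2) - gamma(1)^2] / det = [(2.0092)(0.1348) - (0.0172)^2] / 4.0365888 = 0.27054432 / 4.0365888 = 0.067
So phi_hat = [0.0080, 0.0670].
Therefore phi_hat_1 = 0.0080.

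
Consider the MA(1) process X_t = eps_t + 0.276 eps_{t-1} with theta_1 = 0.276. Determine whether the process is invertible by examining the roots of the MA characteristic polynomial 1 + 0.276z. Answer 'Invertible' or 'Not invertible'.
\text{Invertible}

The MA(q) characteristic polynomial is P(z) = 1 + 0.276z.
Invertibility requires all roots to lie outside the unit circle, i.e. |z| > 1 for every root.
This is linear in z: 1 + (0.276) z = 0  =>  z = -1/(0.276) = -3.623188,  |z| = 3.623188.
Moduli of all roots: 3.6232.
All moduli strictly greater than 1? Yes.
Verdict: Invertible.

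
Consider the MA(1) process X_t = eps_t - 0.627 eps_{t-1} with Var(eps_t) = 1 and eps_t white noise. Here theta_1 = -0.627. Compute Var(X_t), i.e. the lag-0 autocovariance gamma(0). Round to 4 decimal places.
\gamma(0) = 1.3931

For an MA(q) process X_t = eps_t + sum_i theta_i eps_{t-i} with
Var(eps_t) = sigma^2, the variance is
  gamma(0) = sigma^2 * (1 + sum_i theta_i^2).
  sum_i theta_i^2 = (-0.627)^2 = 0.393129.
  gamma(0) = 1 * (1 + 0.393129) = 1 * 1.393129 = 1.393129, which rounds to 1.3931.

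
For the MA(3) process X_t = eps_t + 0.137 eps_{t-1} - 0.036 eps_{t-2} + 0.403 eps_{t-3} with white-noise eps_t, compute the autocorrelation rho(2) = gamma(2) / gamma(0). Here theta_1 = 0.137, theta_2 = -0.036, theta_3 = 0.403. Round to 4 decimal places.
\rho(2) = 0.0162

For an MA(q) process with theta_0 = 1, the autocovariance is
  gamma(k) = sigma^2 * sum_{i=0..q-k} theta_i * theta_{i+k},
and rho(k) = gamma(k) / gamma(0). Sigma^2 cancels.
  numerator   = (1)*(-0.036) + (0.137)*(0.403) = 0.019211.
  denominator = (1)^2 + (0.137)^2 + (-0.036)^2 + (0.403)^2 = 1.182474.
  rho(2) = 0.019211 / 1.182474 = 0.0162.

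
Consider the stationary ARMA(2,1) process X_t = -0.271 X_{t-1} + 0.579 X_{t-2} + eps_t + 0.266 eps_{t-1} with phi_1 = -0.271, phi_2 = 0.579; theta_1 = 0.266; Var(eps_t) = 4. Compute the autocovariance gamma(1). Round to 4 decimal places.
\gamma(1) = -2.2895

Multiply the model equation by X_{t-k} and take expectations. With theta_0 = psi_0 = 1 and psi_j the MA(infinity) weights, this gives
  gamma(k) - sum_i phi_i gamma(k-i) = c_k,
  c_k = sigma^2 * sum_{j=k..q} theta_j psi_{j-k}   (c_k = 0 for k > q),
using gamma(-m) = gamma(m).
psi-weights needed (psi_j = theta_j + sum_i phi_i psi_{j-i}):
  psi_1 = theta_1 + phi_1 = 0.266 + (-0.271) = -0.005
Right-hand sides:
  c_0 = sigma^2 (1 + theta_1 psi_1) = 4 * (1 + (0.266)(-0.005)) = 4 * 0.99867 = 3.99468
  c_1 = sigma^2 theta_1 = 4 * (0.266) = 1.064
  c_2 = 0
Equations for k = 0, 1, 2 (AR order 2, c_2 = 0):
  (E0) gamma(0) = phi_1 gamma(1) + phi_2 gamma(2) + c_0
  (E1) gamma(1) = phi_1 gamma(0) + phi_2 gamma(1) + c_1
  (E2) gamma(2) = phi_1 gamma(1) + phi_2 gamma(0)
From (E1): gamma(1) = A gamma(0) + B with
  A = phi_1 / (1 - phi_2) = -0.271 / 0.421 = -0.643705,   B = c_1 / (1 - phi_2) = 1.064 / 0.421 = 2.527316.
Insert (E2) into (E0): gamma(0) (1 - phi_2^2) = phi_1 (1 + phi_2) gamma(1) + c_0.
  phi_1 (1 + phi_2) = (-0.271)(1.579) = -0.427909,   1 - phi_2^2 = 0.664759.
Replace gamma(1) by A gamma(0) + B and collect gamma(0):
  gamma(0) [0.664759 - (-0.427909)(-0.643705)] = (-0.427909)(2.527316) + 3.99468
  gamma(0) * 0.389312 = 2.913219
  gamma(0) = 2.913219 / 0.389312 = 7.482999.
  gamma(1) = A gamma(0) + B = (-0.643705)(7.482999) + (2.527316) = -2.289532.
Therefore gamma(1) = -2.2895 (to 4 decimal places).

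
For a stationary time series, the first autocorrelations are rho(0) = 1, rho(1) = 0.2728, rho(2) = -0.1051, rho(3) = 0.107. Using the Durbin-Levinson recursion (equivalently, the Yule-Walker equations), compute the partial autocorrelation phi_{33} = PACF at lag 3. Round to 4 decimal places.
\phi_{33} = 0.2180

The PACF at lag k is phi_{kk}, the last component of the solution
to the Yule-Walker system G_k phi = r_k where
  (G_k)_{ij} = rho(|i - j|), (r_k)_i = rho(i), i,j = 1..k.
Equivalently, Durbin-Levinson gives phi_{kk} iteratively:
  phi_{11} = rho(1)
  phi_{kk} = [rho(k) - sum_{j=1..k-1} phi_{k-1,j} rho(k-j)]
            / [1 - sum_{j=1..k-1} phi_{k-1,j} rho(j)],
  phi_{k,j} = phi_{k-1,j} - phi_{kk} phi_{k-1,k-j},  j = 1..k-1.
Step k = 1:
  phi_11 = rho(1) = 0.2728.
Step k = 2:
  phi_22 = [rho(2) - phi_11 rho(1)] / [1 - phi_11 rho(1)] = [-0.1051 - (0.2728)(0.2728)] / [1 - (0.2728)(0.2728)]
         = -0.17951984 / 0.92558016 = -0.193954.
  Update: phi_21 = phi_11 - phi_22 phi_11 = 0.2728 - (-0.193954)(0.2728) = 0.325711.
Step k = 3:
  phi_33 = [rho(3) - phi_21 rho(2) - phi_22 rho(1)] / [1 - phi_21 rho(1) - phi_22 rho(2)]
    numerator   = 0.107 - (0.325711)(-0.1051) - (-0.193954)(0.2728) = 0.1941428
    denominator = 1 - (0.325711)(0.2728) - (-0.193954)(-0.1051) = 0.8907616
  phi_33 = 0.1941428 / 0.8907616 = 0.218.
Therefore phi_{33} = 0.2180.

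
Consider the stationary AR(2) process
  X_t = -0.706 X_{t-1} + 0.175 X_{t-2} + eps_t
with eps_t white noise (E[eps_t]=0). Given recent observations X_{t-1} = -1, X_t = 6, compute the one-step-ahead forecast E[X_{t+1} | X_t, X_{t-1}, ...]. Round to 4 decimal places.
E[X_{t+1} \mid \mathcal F_t] = -4.4110

For an AR(p) model X_t = c + sum_i phi_i X_{t-i} + eps_t, the
one-step-ahead conditional mean is
  E[X_{t+1} | X_t, ...] = c + sum_i phi_i X_{t+1-i}.
Substitute known values:
  E[X_{t+1} | ...] = (-0.706) * (6) + (0.175) * (-1)
                   = -4.4110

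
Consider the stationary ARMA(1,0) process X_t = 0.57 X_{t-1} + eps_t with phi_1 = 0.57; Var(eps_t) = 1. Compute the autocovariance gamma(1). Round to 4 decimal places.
\gamma(1) = 0.8443

Multiply the model equation by X_{t-k} and take expectations. With theta_0 = psi_0 = 1 and psi_j the MA(infinity) weights, this gives
  gamma(k) - sum_i phi_i gamma(k-i) = c_k,
  c_k = sigma^2 * sum_{j=k..q} theta_j psi_{j-k}   (c_k = 0 for k > q),
using gamma(-m) = gamma(m).
Pure AR (q = 0): c_0 = sigma^2 = 1, c_k = 0 for k >= 1.
Equations for k = 0 and k = 1 (AR order 1):
  gamma(0) = phi_1 gamma(1) + c_0
  gamma(1) = phi_1 gamma(0) + c_1
Substituting the second into the first: gamma(0) (1 - phi_1^2) = c_0 + phi_1 c_1, so
  gamma(0) = c_0 / (1 - phi_1^2) = 1 / (1 - (0.57)^2) = 1 / 0.6751 = 1.481262.
  gamma(1) = phi_1 gamma(0) = (0.57)(1.481262) = 0.844319.
Therefore gamma(1) = 0.8443 (to 4 decimal places).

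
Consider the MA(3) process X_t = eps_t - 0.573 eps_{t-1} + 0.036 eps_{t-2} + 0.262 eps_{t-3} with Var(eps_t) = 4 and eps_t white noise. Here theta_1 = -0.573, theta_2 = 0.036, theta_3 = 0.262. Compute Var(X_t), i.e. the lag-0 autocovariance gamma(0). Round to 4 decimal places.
\gamma(0) = 5.5931

For an MA(q) process X_t = eps_t + sum_i theta_i eps_{t-i} with
Var(eps_t) = sigma^2, the variance is
  gamma(0) = sigma^2 * (1 + sum_i theta_i^2).
  sum_i theta_i^2 = (-0.573)^2 + (0.036)^2 + (0.262)^2 = 0.328329 + 0.001296 + 0.068644 = 0.398269.
  gamma(0) = 4 * (1 + 0.398269) = 4 * 1.398269 = 5.593076, which rounds to 5.5931.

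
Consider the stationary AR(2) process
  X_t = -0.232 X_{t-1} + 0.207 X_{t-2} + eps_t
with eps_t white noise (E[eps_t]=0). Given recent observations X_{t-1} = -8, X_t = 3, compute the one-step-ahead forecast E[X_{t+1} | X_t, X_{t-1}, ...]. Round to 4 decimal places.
E[X_{t+1} \mid \mathcal F_t] = -2.3520

For an AR(p) model X_t = c + sum_i phi_i X_{t-i} + eps_t, the
one-step-ahead conditional mean is
  E[X_{t+1} | X_t, ...] = c + sum_i phi_i X_{t+1-i}.
Substitute known values:
  E[X_{t+1} | ...] = (-0.232) * (3) + (0.207) * (-8)
                   = -2.3520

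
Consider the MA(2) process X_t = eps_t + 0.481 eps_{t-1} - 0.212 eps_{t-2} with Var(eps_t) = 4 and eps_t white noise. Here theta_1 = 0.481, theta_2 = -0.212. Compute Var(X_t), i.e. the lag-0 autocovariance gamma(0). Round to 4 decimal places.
\gamma(0) = 5.1052

For an MA(q) process X_t = eps_t + sum_i theta_i eps_{t-i} with
Var(eps_t) = sigma^2, the variance is
  gamma(0) = sigma^2 * (1 + sum_i theta_i^2).
  sum_i theta_i^2 = (0.481)^2 + (-0.212)^2 = 0.231361 + 0.044944 = 0.276305.
  gamma(0) = 4 * (1 + 0.276305) = 4 * 1.276305 = 5.10522, which rounds to 5.1052.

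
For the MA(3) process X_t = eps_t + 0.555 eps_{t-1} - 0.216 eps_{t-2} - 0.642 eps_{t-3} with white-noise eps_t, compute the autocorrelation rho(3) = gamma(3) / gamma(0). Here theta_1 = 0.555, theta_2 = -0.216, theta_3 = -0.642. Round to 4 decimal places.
\rho(3) = -0.3634

For an MA(q) process with theta_0 = 1, the autocovariance is
  gamma(k) = sigma^2 * sum_{i=0..q-k} theta_i * theta_{i+k},
and rho(k) = gamma(k) / gamma(0). Sigma^2 cancels.
  numerator   = (1)*(-0.642) = -0.642.
  denominator = (1)^2 + (0.555)^2 + (-0.216)^2 + (-0.642)^2 = 1.766845.
  rho(3) = -0.642 / 1.766845 = -0.3634.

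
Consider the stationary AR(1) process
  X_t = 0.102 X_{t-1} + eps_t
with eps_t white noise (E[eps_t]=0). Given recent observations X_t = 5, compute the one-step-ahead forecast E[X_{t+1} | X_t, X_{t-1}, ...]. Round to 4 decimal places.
E[X_{t+1} \mid \mathcal F_t] = 0.5100

For an AR(p) model X_t = c + sum_i phi_i X_{t-i} + eps_t, the
one-step-ahead conditional mean is
  E[X_{t+1} | X_t, ...] = c + sum_i phi_i X_{t+1-i}.
Substitute known values:
  E[X_{t+1} | ...] = (0.102) * (5)
                   = 0.5100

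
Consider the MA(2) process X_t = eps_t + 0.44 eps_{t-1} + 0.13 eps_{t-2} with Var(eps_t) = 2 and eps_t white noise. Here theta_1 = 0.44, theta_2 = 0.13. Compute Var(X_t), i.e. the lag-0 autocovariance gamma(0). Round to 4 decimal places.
\gamma(0) = 2.4210

For an MA(q) process X_t = eps_t + sum_i theta_i eps_{t-i} with
Var(eps_t) = sigma^2, the variance is
  gamma(0) = sigma^2 * (1 + sum_i theta_i^2).
  sum_i theta_i^2 = (0.44)^2 + (0.13)^2 = 0.1936 + 0.0169 = 0.2105.
  gamma(0) = 2 * (1 + 0.2105) = 2 * 1.2105 = 2.421, which rounds to 2.4210.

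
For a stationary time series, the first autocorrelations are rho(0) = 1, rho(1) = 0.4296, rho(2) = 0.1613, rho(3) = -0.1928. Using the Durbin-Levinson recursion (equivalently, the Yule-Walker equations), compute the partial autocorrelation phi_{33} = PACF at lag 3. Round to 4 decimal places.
\phi_{33} = -0.3091

The PACF at lag k is phi_{kk}, the last component of the solution
to the Yule-Walker system G_k phi = r_k where
  (G_k)_{ij} = rho(|i - j|), (r_k)_i = rho(i), i,j = 1..k.
Equivalently, Durbin-Levinson gives phi_{kk} iteratively:
  phi_{11} = rho(1)
  phi_{kk} = [rho(k) - sum_{j=1..k-1} phi_{k-1,j} rho(k-j)]
            / [1 - sum_{j=1..k-1} phi_{k-1,j} rho(j)],
  phi_{k,j} = phi_{k-1,j} - phi_{kk} phi_{k-1,k-j},  j = 1..k-1.
Step k = 1:
  phi_11 = rho(1) = 0.4296.
Step k = 2:
  phi_22 = [rho(2) - phi_11 rho(1)] / [1 - phi_11 rho(1)] = [0.1613 - (0.4296)(0.4296)] / [1 - (0.4296)(0.4296)]
         = -0.02325616 / 0.81544384 = -0.02852.
  Update: phi_21 = phi_11 - phi_22 phi_11 = 0.4296 - (-0.02852)(0.4296) = 0.441852.
Step k = 3:
  phi_33 = [rho(3) - phi_21 rho(2) - phi_22 rho(1)] / [1 - phi_21 rho(1) - phi_22 rho(2)]
    numerator   = -0.1928 - (0.441852)(0.1613) - (-0.02852)(0.4296) = -0.2518187
    denominator = 1 - (0.441852)(0.4296) - (-0.02852)(0.1613) = 0.81478058
  phi_33 = -0.2518187 / 0.81478058 = -0.3091.
Therefore phi_{33} = -0.3091.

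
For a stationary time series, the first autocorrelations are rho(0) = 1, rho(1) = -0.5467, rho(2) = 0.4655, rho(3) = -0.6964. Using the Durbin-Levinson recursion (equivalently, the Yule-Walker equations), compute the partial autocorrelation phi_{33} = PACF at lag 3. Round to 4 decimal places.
\phi_{33} = -0.5630

The PACF at lag k is phi_{kk}, the last component of the solution
to the Yule-Walker system G_k phi = r_k where
  (G_k)_{ij} = rho(|i - j|), (r_k)_i = rho(i), i,j = 1..k.
Equivalently, Durbin-Levinson gives phi_{kk} iteratively:
  phi_{11} = rho(1)
  phi_{kk} = [rho(k) - sum_{j=1..k-1} phi_{k-1,j} rho(k-j)]
            / [1 - sum_{j=1..k-1} phi_{k-1,j} rho(j)],
  phi_{k,j} = phi_{k-1,j} - phi_{kk} phi_{k-1,k-j},  j = 1..k-1.
Step k = 1:
  phi_11 = rho(1) = -0.5467.
Step k = 2:
  phi_22 = [rho(2) - phi_11 rho(1)] / [1 - phi_11 rho(1)] = [0.4655 - (-0.5467)(-0.5467)] / [1 - (-0.5467)(-0.5467)]
         = 0.16661911 / 0.70111911 = 0.237647.
  Update: phi_21 = phi_11 - phi_22 phi_11 = -0.5467 - (0.237647)(-0.5467) = -0.416778.
Step k = 3:
  phi_33 = [rho(3) - phi_21 rho(2) - phi_22 rho(1)] / [1 - phi_21 rho(1) - phi_22 rho(2)]
    numerator   = -0.6964 - (-0.416778)(0.4655) - (0.237647)(-0.5467) = -0.37246794
    denominator = 1 - (-0.416778)(-0.5467) - (0.237647)(0.4655) = 0.66152252
  phi_33 = -0.37246794 / 0.66152252 = -0.563.
Therefore phi_{33} = -0.5630.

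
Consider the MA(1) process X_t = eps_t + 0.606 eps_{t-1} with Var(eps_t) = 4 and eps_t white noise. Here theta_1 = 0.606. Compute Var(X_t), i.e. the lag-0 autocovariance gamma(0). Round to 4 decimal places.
\gamma(0) = 5.4689

For an MA(q) process X_t = eps_t + sum_i theta_i eps_{t-i} with
Var(eps_t) = sigma^2, the variance is
  gamma(0) = sigma^2 * (1 + sum_i theta_i^2).
  sum_i theta_i^2 = (0.606)^2 = 0.367236.
  gamma(0) = 4 * (1 + 0.367236) = 4 * 1.367236 = 5.468944, which rounds to 5.4689.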